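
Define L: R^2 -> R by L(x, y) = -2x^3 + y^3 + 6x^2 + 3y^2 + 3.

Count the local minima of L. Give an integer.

L separates as a function of x plus a function of y, so ∇L=0 decouples.
∂L/∂x = -6x(x - 2) = 0 at x ∈ {0, 2}; ∂L/∂y = 3y(y + 2) = 0 at y ∈ {-2, 0}.
The Hessian is diagonal: diag(L_xx, L_yy). Second derivatives: L_xx(0)=12, L_xx(2)=-12; L_yy(-2)=-6, L_yy(0)=6.
Local minima occur where both diagonal entries positive: (0, 0). Count: 1.

1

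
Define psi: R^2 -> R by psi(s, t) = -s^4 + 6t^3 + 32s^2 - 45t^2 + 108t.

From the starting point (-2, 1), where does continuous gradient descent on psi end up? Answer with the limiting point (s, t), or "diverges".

psi is separable, so gradient descent decouples: s follows -∂psi/∂s, t follows -∂psi/∂t.
∂psi/∂s = -4s(s - 4)(s + 4); at s=-2 this is -96, so s increases.
∂psi/∂t = 18(t - 3)(t - 2); at t=1 this is 36, so t decreases.
The t-coordinate has no critical point in that direction and runs off to infinity.

diverges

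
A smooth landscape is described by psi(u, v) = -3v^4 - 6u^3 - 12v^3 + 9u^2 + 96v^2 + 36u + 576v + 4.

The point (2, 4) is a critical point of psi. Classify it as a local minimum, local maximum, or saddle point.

local maximum

The mixed partial ∂²psi/∂u∂v is 0, so the Hessian at any point is diag(psi_uu, psi_vv) = diag(18(-2u + 1), 12(-3v^2 - 6v + 16)).
At (2, 4): H = diag(-54, -672).
Both eigenvalues are negative, so H is negative definite: a local maximum.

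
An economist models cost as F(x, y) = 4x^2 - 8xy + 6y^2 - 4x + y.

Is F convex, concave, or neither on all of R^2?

convex

F is quadratic, so its Hessian is the constant matrix H = [[8, -8], [-8, 12]].
det(H) = 32, tr(H) = 20.
det(H) > 0 and tr(H) > 0, so H is positive definite everywhere: convex.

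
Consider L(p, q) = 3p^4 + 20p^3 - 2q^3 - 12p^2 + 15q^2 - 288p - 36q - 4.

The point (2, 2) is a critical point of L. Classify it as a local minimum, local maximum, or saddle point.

The mixed partial ∂²L/∂p∂q is 0, so the Hessian at any point is diag(L_pp, L_qq) = diag(12(3p^2 + 10p - 2), 6(-2q + 5)).
At (2, 2): H = diag(360, 6).
Both eigenvalues are positive, so H is positive definite: a local minimum.

local minimum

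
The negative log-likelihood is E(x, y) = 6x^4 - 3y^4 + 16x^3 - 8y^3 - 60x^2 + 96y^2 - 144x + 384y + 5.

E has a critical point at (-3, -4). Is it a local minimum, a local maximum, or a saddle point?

saddle point

The mixed partial ∂²E/∂x∂y is 0, so the Hessian at any point is diag(E_xx, E_yy) = diag(24(3x^2 + 4x - 5), 12(-3y^2 - 4y + 16)).
At (-3, -4): H = diag(240, -192).
The eigenvalues have opposite signs, so H is indefinite: a saddle point.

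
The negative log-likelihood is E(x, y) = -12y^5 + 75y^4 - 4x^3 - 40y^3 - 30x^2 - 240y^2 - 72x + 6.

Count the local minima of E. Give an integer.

2

E separates as a function of x plus a function of y, so ∇E=0 decouples.
∂E/∂x = -12(x + 2)(x + 3) = 0 at x ∈ {-3, -2}; ∂E/∂y = -60y(y - 4)(y - 2)(y + 1) = 0 at y ∈ {-1, 0, 2, 4}.
The Hessian is diagonal: diag(E_xx, E_yy). Second derivatives: E_xx(-3)=12, E_xx(-2)=-12; E_yy(-1)=900, E_yy(0)=-480, E_yy(2)=720, E_yy(4)=-2400.
Local minima occur where both diagonal entries positive: (-3, -1), (-3, 2). Count: 2.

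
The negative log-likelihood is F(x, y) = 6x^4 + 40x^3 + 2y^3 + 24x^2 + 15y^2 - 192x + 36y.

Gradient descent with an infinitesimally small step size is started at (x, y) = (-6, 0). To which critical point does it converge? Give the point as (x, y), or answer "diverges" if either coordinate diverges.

(-4, -2)

F is separable, so gradient descent decouples: x follows -∂F/∂x, y follows -∂F/∂y.
∂F/∂x = 24(x - 1)(x + 2)(x + 4); at x=-6 this is -1344, so x increases.
∂F/∂y = 6(y + 2)(y + 3); at y=0 this is 36, so y decreases.
x converges to its nearest critical value -4 (a local min of the x-part); y converges to -2. The iterate converges to (-4, -2).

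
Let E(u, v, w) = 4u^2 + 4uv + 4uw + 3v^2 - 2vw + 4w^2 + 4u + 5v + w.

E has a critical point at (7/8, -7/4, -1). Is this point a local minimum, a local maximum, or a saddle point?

local minimum

The Hessian is constant: H = [[8, 4, 4], [4, 6, -2], [4, -2, 8]].
Leading principal minors: Δ₁ = 8, Δ₂ = 32, Δ₃ = 64.
All leading minors are positive, so H is positive definite: a local minimum.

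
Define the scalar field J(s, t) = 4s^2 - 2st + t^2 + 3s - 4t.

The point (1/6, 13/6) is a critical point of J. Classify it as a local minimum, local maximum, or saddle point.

local minimum

The Hessian of J is constant: H = [[8, -2], [-2, 2]].
det(H) = 8·2 − (-2)² = 12.
det(H) > 0 and tr(H) = 10 > 0, so H is positive definite and the point is a local minimum.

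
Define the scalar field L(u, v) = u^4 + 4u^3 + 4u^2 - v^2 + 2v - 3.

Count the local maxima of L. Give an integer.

L separates as a function of u plus a function of v, so ∇L=0 decouples.
∂L/∂u = 4u(u + 1)(u + 2) = 0 at u ∈ {-2, -1, 0}; ∂L/∂v = -2(v - 1) = 0 at v ∈ {1}.
The Hessian is diagonal: diag(L_uu, L_vv). Second derivatives: L_uu(-2)=8, L_uu(-1)=-4, L_uu(0)=8; L_vv(1)=-2.
Local maxima occur where both diagonal entries negative: (-1, 1). Count: 1.

1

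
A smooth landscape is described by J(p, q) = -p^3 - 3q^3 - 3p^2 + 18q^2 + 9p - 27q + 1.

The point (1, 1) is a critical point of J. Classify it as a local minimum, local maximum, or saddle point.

The mixed partial ∂²J/∂p∂q is 0, so the Hessian at any point is diag(J_pp, J_qq) = diag(-6(p + 1), 18(-q + 2)).
At (1, 1): H = diag(-12, 18).
The eigenvalues have opposite signs, so H is indefinite: a saddle point.

saddle point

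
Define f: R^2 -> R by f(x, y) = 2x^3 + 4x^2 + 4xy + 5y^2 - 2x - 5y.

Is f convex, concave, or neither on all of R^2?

The term 2x^3 is cubic, so the Hessian is not constant.
∂²f/∂x² = 12x + 8, which takes both signs as x varies (negative for sufficiently negative x). A diagonal entry of the Hessian changing sign means the Hessian is neither positive- nor negative-semidefinite on all of R^2.

neither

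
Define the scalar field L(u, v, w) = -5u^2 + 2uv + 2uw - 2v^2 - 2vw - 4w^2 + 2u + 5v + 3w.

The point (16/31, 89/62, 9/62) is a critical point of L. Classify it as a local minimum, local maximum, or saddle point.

The Hessian is constant: H = [[-10, 2, 2], [2, -4, -2], [2, -2, -8]].
Leading principal minors: Δ₁ = -10, Δ₂ = 36, Δ₃ = -248.
The minors alternate sign starting negative (−, +, −), so H is negative definite: a local maximum.

local maximum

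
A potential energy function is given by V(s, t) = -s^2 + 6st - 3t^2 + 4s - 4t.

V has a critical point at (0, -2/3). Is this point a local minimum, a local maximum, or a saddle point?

saddle point

The Hessian of V is constant: H = [[-2, 6], [6, -6]].
det(H) = (-2)·(-6) − 6² = -24.
Since det(H) < 0, H is indefinite and the critical point is a saddle point.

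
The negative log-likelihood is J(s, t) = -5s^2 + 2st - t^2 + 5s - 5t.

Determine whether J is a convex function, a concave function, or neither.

J is quadratic, so its Hessian is the constant matrix H = [[-10, 2], [2, -2]].
det(H) = 16, tr(H) = -12.
det(H) > 0 and tr(H) < 0, so H is negative definite everywhere: concave.

concave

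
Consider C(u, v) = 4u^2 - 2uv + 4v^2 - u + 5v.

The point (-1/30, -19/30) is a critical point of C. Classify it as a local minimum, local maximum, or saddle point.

The Hessian of C is constant: H = [[8, -2], [-2, 8]].
det(H) = 8·8 − (-2)² = 60.
det(H) > 0 and tr(H) = 16 > 0, so H is positive definite and the point is a local minimum.

local minimum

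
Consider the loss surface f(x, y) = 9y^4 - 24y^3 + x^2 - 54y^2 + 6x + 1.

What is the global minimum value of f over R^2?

-413

f(x,y) separates as P(x) + Q(y) + 1, so its minimum is min P + min Q + 1.
P'(x) = 2x + 6 vanishes at x ∈ {-3}; Q'(y) = 36y(y - 3)(y + 1) vanishes at y ∈ {-1, 0, 3}.
Local minima of P (where P''>0): P(-3)=-9. Local minima of Q: Q(-1)=-21, Q(3)=-405.
So the global minimum of f is P(-3) + Q(3) + 1 = -9 − 405 + 1 = -413, attained at (-3, 3).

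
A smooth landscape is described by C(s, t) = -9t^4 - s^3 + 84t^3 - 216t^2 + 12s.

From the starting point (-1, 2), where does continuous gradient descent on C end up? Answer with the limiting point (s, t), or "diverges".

(-2, 3)

C is separable, so gradient descent decouples: s follows -∂C/∂s, t follows -∂C/∂t.
∂C/∂s = -3(s - 2)(s + 2); at s=-1 this is 9, so s decreases.
∂C/∂t = -36t(t - 4)(t - 3); at t=2 this is -144, so t increases.
s converges to its nearest critical value -2 (a local min of the s-part); t converges to 3. The iterate converges to (-2, 3).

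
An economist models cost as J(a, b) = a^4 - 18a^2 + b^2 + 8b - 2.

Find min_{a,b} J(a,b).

-99

J(a,b) separates as P(a) + Q(b) − 2, so its minimum is min P + min Q − 2.
P'(a) = 4a(a - 3)(a + 3) vanishes at a ∈ {-3, 0, 3}; Q'(b) = 2b + 8 vanishes at b ∈ {-4}.
Local minima of P (where P''>0): P(-3)=-81, P(3)=-81. Local minima of Q: Q(-4)=-16.
So the global minimum of J is P(-3) + Q(-4) − 2 = -81 − 16 − 2 = -99, attained at (-3, -4).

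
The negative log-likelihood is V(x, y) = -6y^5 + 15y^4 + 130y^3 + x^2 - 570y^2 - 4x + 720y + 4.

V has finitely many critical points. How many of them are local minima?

2

V separates as a function of x plus a function of y, so ∇V=0 decouples.
∂V/∂x = 2(x - 2) = 0 at x ∈ {2}; ∂V/∂y = -30(y - 3)(y - 2)(y - 1)(y + 4) = 0 at y ∈ {-4, 1, 2, 3}.
The Hessian is diagonal: diag(V_xx, V_yy). Second derivatives: V_xx(2)=2; V_yy(-4)=6300, V_yy(1)=-300, V_yy(2)=180, V_yy(3)=-420.
Local minima occur where both diagonal entries positive: (2, -4), (2, 2). Count: 2.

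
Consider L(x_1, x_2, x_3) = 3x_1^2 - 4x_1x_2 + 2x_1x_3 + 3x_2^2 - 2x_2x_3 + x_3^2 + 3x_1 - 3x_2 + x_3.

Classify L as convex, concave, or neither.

convex

L is quadratic, so its Hessian is the constant matrix H = [[6, -4, 2], [-4, 6, -2], [2, -2, 2]].
Leading principal minors: 6, 20, 24.
All positive ⇒ H ≻ 0 ⇒ convex.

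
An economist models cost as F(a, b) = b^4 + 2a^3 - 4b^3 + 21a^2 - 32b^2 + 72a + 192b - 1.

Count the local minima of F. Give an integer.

2

F separates as a function of a plus a function of b, so ∇F=0 decouples.
∂F/∂a = 6(a + 3)(a + 4) = 0 at a ∈ {-4, -3}; ∂F/∂b = 4(b - 4)(b - 3)(b + 4) = 0 at b ∈ {-4, 3, 4}.
The Hessian is diagonal: diag(F_aa, F_bb). Second derivatives: F_aa(-4)=-6, F_aa(-3)=6; F_bb(-4)=224, F_bb(3)=-28, F_bb(4)=32.
Local minima occur where both diagonal entries positive: (-3, -4), (-3, 4). Count: 2.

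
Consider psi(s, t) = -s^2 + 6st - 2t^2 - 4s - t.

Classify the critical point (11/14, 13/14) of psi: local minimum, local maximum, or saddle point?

The Hessian of psi is constant: H = [[-2, 6], [6, -4]].
det(H) = (-2)·(-4) − 6² = -28.
Since det(H) < 0, H is indefinite and the critical point is a saddle point.

saddle point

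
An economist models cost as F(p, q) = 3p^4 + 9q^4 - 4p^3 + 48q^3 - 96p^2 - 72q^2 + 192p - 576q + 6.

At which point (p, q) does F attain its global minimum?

(-4, 2)

F(p,q) separates as A(p) + B(q) + 6, so its minimum is min A + min B + 6.
A'(p) = 12(p - 4)(p - 1)(p + 4) vanishes at p ∈ {-4, 1, 4}; B'(q) = 36(q - 2)(q + 2)(q + 4) vanishes at q ∈ {-4, -2, 2}.
Local minima of A (where A''>0): A(-4)=-1280, A(4)=-256. Local minima of B: B(-4)=384, B(2)=-912.
So the global minimum of F is A(-4) + B(2) + 6 = -1280 − 912 + 6 = -2186, attained at (-4, 2).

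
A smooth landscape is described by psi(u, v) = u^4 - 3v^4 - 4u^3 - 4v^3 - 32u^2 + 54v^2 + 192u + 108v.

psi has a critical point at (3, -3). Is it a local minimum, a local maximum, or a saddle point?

The mixed partial ∂²psi/∂u∂v is 0, so the Hessian at any point is diag(psi_uu, psi_vv) = diag(4(3u^2 - 6u - 16), 12(-3v^2 - 2v + 9)).
At (3, -3): H = diag(-28, -144).
Both eigenvalues are negative, so H is negative definite: a local maximum.

local maximum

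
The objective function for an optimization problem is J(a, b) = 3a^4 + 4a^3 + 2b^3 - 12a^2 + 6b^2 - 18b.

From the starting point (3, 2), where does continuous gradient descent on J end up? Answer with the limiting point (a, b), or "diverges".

(1, 1)

J is separable, so gradient descent decouples: a follows -∂J/∂a, b follows -∂J/∂b.
∂J/∂a = 12a(a - 1)(a + 2); at a=3 this is 360, so a decreases.
∂J/∂b = 6(b - 1)(b + 3); at b=2 this is 30, so b decreases.
a converges to its nearest critical value 1 (a local min of the a-part); b converges to 1. The iterate converges to (1, 1).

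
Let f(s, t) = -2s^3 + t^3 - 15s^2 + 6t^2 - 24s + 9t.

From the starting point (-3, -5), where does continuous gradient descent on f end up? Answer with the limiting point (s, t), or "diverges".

diverges

f is separable, so gradient descent decouples: s follows -∂f/∂s, t follows -∂f/∂t.
∂f/∂s = -6(s + 1)(s + 4); at s=-3 this is 12, so s decreases.
∂f/∂t = 3(t + 1)(t + 3); at t=-5 this is 24, so t decreases.
The t-coordinate has no critical point in that direction and runs off to infinity.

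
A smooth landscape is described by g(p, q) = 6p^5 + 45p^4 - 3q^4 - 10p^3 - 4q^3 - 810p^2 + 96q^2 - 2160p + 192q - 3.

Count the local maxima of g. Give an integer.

4

g separates as a function of p plus a function of q, so ∇g=0 decouples.
∂g/∂p = 30(p - 3)(p + 2)(p + 3)(p + 4) = 0 at p ∈ {-4, -3, -2, 3}; ∂g/∂q = -12(q - 4)(q + 1)(q + 4) = 0 at q ∈ {-4, -1, 4}.
The Hessian is diagonal: diag(g_pp, g_qq). Second derivatives: g_pp(-4)=-420, g_pp(-3)=180, g_pp(-2)=-300, g_pp(3)=6300; g_qq(-4)=-288, g_qq(-1)=180, g_qq(4)=-480.
Local maxima occur where both diagonal entries negative: (-4, -4), (-4, 4), (-2, -4), (-2, 4). Count: 4.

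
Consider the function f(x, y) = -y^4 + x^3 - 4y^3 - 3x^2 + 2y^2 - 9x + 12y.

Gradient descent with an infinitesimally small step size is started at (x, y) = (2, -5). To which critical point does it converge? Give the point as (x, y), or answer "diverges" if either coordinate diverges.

f is separable, so gradient descent decouples: x follows -∂f/∂x, y follows -∂f/∂y.
∂f/∂x = 3(x - 3)(x + 1); at x=2 this is -9, so x increases.
∂f/∂y = -4(y - 1)(y + 1)(y + 3); at y=-5 this is 192, so y decreases.
The y-coordinate has no critical point in that direction and runs off to infinity.

diverges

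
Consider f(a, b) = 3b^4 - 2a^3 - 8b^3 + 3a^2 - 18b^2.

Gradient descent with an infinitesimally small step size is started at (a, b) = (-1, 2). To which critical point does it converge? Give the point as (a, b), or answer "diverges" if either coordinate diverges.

(0, 3)

f is separable, so gradient descent decouples: a follows -∂f/∂a, b follows -∂f/∂b.
∂f/∂a = -6a(a - 1); at a=-1 this is -12, so a increases.
∂f/∂b = 12b(b - 3)(b + 1); at b=2 this is -72, so b increases.
a converges to its nearest critical value 0 (a local min of the a-part); b converges to 3. The iterate converges to (0, 3).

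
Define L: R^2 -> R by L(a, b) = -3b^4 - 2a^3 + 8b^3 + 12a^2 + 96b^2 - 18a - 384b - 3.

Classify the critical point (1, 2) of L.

The mixed partial ∂²L/∂a∂b is 0, so the Hessian at any point is diag(L_aa, L_bb) = diag(12(-a + 2), 12(-3b^2 + 4b + 16)).
At (1, 2): H = diag(12, 144).
Both eigenvalues are positive, so H is positive definite: a local minimum.

local minimum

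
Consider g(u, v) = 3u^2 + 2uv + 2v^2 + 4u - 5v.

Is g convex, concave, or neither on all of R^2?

convex

g is quadratic, so its Hessian is the constant matrix H = [[6, 2], [2, 4]].
det(H) = 20, tr(H) = 10.
det(H) > 0 and tr(H) > 0, so H is positive definite everywhere: convex.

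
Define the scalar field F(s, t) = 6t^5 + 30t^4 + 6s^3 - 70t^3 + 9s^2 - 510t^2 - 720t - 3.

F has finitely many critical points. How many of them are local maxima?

F separates as a function of s plus a function of t, so ∇F=0 decouples.
∂F/∂s = 18s(s + 1) = 0 at s ∈ {-1, 0}; ∂F/∂t = 30(t - 3)(t + 1)(t + 2)(t + 4) = 0 at t ∈ {-4, -2, -1, 3}.
The Hessian is diagonal: diag(F_ss, F_tt). Second derivatives: F_ss(-1)=-18, F_ss(0)=18; F_tt(-4)=-1260, F_tt(-2)=300, F_tt(-1)=-360, F_tt(3)=4200.
Local maxima occur where both diagonal entries negative: (-1, -4), (-1, -1). Count: 2.

2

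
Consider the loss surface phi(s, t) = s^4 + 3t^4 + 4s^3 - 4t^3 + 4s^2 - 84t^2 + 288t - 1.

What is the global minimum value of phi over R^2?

phi(s,t) separates as P(s) + Q(t) − 1, so its minimum is min P + min Q − 1.
P'(s) = 4s(s + 1)(s + 2) vanishes at s ∈ {-2, -1, 0}; Q'(t) = 12(t - 3)(t - 2)(t + 4) vanishes at t ∈ {-4, 2, 3}.
Local minima of P (where P''>0): P(-2)=0, P(0)=0. Local minima of Q: Q(-4)=-1472, Q(3)=243.
So the global minimum of phi is P(-2) + Q(-4) − 1 = 0 − 1472 − 1 = -1473, attained at (-2, -4).

-1473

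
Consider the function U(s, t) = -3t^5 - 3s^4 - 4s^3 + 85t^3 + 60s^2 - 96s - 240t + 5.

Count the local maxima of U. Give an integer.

4

U separates as a function of s plus a function of t, so ∇U=0 decouples.
∂U/∂s = -12(s - 2)(s - 1)(s + 4) = 0 at s ∈ {-4, 1, 2}; ∂U/∂t = -15(t - 4)(t - 1)(t + 1)(t + 4) = 0 at t ∈ {-4, -1, 1, 4}.
The Hessian is diagonal: diag(U_ss, U_tt). Second derivatives: U_ss(-4)=-360, U_ss(1)=60, U_ss(2)=-72; U_tt(-4)=1800, U_tt(-1)=-450, U_tt(1)=450, U_tt(4)=-1800.
Local maxima occur where both diagonal entries negative: (-4, -1), (-4, 4), (2, -1), (2, 4). Count: 4.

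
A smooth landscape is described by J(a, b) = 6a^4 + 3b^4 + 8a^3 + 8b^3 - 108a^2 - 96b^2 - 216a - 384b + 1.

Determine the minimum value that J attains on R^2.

J(a,b) separates as P(a) + Q(b) + 1, so its minimum is min P + min Q + 1.
P'(a) = 24(a - 3)(a + 1)(a + 3) vanishes at a ∈ {-3, -1, 3}; Q'(b) = 12(b - 4)(b + 2)(b + 4) vanishes at b ∈ {-4, -2, 4}.
Local minima of P (where P''>0): P(-3)=-54, P(3)=-918. Local minima of Q: Q(-4)=256, Q(4)=-1792.
So the global minimum of J is P(3) + Q(4) + 1 = -918 − 1792 + 1 = -2709, attained at (3, 4).

-2709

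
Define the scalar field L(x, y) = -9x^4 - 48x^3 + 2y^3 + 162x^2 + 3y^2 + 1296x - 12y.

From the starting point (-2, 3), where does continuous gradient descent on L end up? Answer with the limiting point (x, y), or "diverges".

L is separable, so gradient descent decouples: x follows -∂L/∂x, y follows -∂L/∂y.
∂L/∂x = -36(x - 3)(x + 3)(x + 4); at x=-2 this is 360, so x decreases.
∂L/∂y = 6(y - 1)(y + 2); at y=3 this is 60, so y decreases.
x converges to its nearest critical value -3 (a local min of the x-part); y converges to 1. The iterate converges to (-3, 1).

(-3, 1)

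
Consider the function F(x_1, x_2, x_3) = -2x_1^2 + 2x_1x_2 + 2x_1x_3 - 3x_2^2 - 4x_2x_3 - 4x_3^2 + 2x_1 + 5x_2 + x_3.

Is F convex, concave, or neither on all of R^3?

concave

F is quadratic, so its Hessian is the constant matrix H = [[-4, 2, 2], [2, -6, -4], [2, -4, -8]].
Leading principal minors: -4, 20, -104.
Signs alternate −, +, − ⇒ H ≺ 0 ⇒ concave.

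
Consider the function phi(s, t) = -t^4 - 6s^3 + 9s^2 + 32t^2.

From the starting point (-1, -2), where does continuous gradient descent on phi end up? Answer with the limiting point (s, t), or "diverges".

phi is separable, so gradient descent decouples: s follows -∂phi/∂s, t follows -∂phi/∂t.
∂phi/∂s = -18s(s - 1); at s=-1 this is -36, so s increases.
∂phi/∂t = -4t(t - 4)(t + 4); at t=-2 this is -96, so t increases.
s converges to its nearest critical value 0 (a local min of the s-part); t converges to 0. The iterate converges to (0, 0).

(0, 0)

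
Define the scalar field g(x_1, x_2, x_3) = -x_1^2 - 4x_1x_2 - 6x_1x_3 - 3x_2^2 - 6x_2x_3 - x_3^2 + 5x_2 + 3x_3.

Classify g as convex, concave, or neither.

neither

g is quadratic, so its Hessian is the constant matrix H = [[-2, -4, -6], [-4, -6, -6], [-6, -6, -2]].
Leading principal minors: -2, -4, 8.
Neither pattern holds ⇒ H is indefinite ⇒ neither convex nor concave.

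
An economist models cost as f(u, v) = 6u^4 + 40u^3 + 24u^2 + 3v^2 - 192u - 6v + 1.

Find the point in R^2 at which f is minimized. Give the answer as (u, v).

(1, 1)

f(u,v) separates as P(u) + Q(v) + 1, so its minimum is min P + min Q + 1.
P'(u) = 24(u - 1)(u + 2)(u + 4) vanishes at u ∈ {-4, -2, 1}; Q'(v) = 6v - 6 vanishes at v ∈ {1}.
Local minima of P (where P''>0): P(-4)=128, P(1)=-122. Local minima of Q: Q(1)=-3.
So the global minimum of f is P(1) + Q(1) + 1 = -122 − 3 + 1 = -124, attained at (1, 1).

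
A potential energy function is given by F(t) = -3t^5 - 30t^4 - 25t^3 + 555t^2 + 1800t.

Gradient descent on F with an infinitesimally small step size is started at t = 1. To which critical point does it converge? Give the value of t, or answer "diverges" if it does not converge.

F'(t) = -15(t - 3)(t + 2)(t + 4)(t + 5), so F'(1) = 2700.
Gradient descent moves in the -F' direction, i.e. t is decreasing.
The nearest critical point in that direction is t = -2, where F'' = 450 > 0 (a local minimum). The iterate converges there.

-2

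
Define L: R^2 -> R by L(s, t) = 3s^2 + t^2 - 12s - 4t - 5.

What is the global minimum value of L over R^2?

-21

L(s,t) separates as P(s) + Q(t) − 5, so its minimum is min P + min Q − 5.
P'(s) = 6s - 12 vanishes at s ∈ {2}; Q'(t) = 2(t - 2) vanishes at t ∈ {2}.
Local minima of P (where P''>0): P(2)=-12. Local minima of Q: Q(2)=-4.
So the global minimum of L is P(2) + Q(2) − 5 = -12 − 4 − 5 = -21, attained at (2, 2).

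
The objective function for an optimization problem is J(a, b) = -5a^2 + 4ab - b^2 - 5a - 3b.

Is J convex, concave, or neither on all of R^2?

concave

J is quadratic, so its Hessian is the constant matrix H = [[-10, 4], [4, -2]].
det(H) = 4, tr(H) = -12.
det(H) > 0 and tr(H) < 0, so H is negative definite everywhere: concave.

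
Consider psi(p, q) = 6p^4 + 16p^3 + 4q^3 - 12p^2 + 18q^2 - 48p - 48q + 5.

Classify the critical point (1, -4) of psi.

saddle point

The mixed partial ∂²psi/∂p∂q is 0, so the Hessian at any point is diag(psi_pp, psi_qq) = diag(24(3p^2 + 4p - 1), 12(2q + 3)).
At (1, -4): H = diag(144, -60).
The eigenvalues have opposite signs, so H is indefinite: a saddle point.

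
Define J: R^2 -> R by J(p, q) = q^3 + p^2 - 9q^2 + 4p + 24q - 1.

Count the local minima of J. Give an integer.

1

J separates as a function of p plus a function of q, so ∇J=0 decouples.
∂J/∂p = 2(p + 2) = 0 at p ∈ {-2}; ∂J/∂q = 3(q - 4)(q - 2) = 0 at q ∈ {2, 4}.
The Hessian is diagonal: diag(J_pp, J_qq). Second derivatives: J_pp(-2)=2; J_qq(2)=-6, J_qq(4)=6.
Local minima occur where both diagonal entries positive: (-2, 4). Count: 1.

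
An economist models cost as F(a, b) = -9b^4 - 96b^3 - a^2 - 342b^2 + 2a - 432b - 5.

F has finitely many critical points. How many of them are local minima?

0

F separates as a function of a plus a function of b, so ∇F=0 decouples.
∂F/∂a = -2(a - 1) = 0 at a ∈ {1}; ∂F/∂b = -36(b + 1)(b + 3)(b + 4) = 0 at b ∈ {-4, -3, -1}.
The Hessian is diagonal: diag(F_aa, F_bb). Second derivatives: F_aa(1)=-2; F_bb(-4)=-108, F_bb(-3)=72, F_bb(-1)=-216.
Local minima occur where both diagonal entries positive: none. Count: 0.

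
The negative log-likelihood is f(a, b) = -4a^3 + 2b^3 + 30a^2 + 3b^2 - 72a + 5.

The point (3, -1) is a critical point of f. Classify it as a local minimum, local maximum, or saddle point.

The mixed partial ∂²f/∂a∂b is 0, so the Hessian at any point is diag(f_aa, f_bb) = diag(12(-2a + 5), 6(2b + 1)).
At (3, -1): H = diag(-12, -6).
Both eigenvalues are negative, so H is negative definite: a local maximum.

local maximum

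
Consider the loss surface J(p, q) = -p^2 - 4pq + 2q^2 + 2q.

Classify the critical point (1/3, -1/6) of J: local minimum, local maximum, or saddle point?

The Hessian of J is constant: H = [[-2, -4], [-4, 4]].
det(H) = (-2)·4 − (-4)² = -24.
Since det(H) < 0, H is indefinite and the critical point is a saddle point.

saddle point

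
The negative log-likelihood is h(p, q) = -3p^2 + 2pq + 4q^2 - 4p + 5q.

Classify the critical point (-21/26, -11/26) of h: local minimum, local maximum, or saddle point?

The Hessian of h is constant: H = [[-6, 2], [2, 8]].
det(H) = (-6)·8 − 2² = -52.
Since det(H) < 0, H is indefinite and the critical point is a saddle point.

saddle point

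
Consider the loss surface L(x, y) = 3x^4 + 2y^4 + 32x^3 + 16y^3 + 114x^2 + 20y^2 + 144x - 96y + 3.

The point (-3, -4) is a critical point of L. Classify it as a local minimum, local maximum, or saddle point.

saddle point

The mixed partial ∂²L/∂x∂y is 0, so the Hessian at any point is diag(L_xx, L_yy) = diag(12(3x^2 + 16x + 19), 8(3y^2 + 12y + 5)).
At (-3, -4): H = diag(-24, 40).
The eigenvalues have opposite signs, so H is indefinite: a saddle point.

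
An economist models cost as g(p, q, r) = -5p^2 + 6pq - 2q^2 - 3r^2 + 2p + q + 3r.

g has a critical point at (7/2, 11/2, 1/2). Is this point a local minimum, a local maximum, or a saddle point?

The Hessian is constant: H = [[-10, 6, 0], [6, -4, 0], [0, 0, -6]].
Leading principal minors: Δ₁ = -10, Δ₂ = 4, Δ₃ = -24.
The minors alternate sign starting negative (−, +, −), so H is negative definite: a local maximum.

local maximum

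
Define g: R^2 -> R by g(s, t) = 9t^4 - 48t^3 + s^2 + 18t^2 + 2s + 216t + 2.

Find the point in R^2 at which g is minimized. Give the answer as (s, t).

g(s,t) separates as P(s) + Q(t) + 2, so its minimum is min P + min Q + 2.
P'(s) = 2s + 2 vanishes at s ∈ {-1}; Q'(t) = 36(t - 3)(t - 2)(t + 1) vanishes at t ∈ {-1, 2, 3}.
Local minima of P (where P''>0): P(-1)=-1. Local minima of Q: Q(-1)=-141, Q(3)=243.
So the global minimum of g is P(-1) + Q(-1) + 2 = -1 − 141 + 2 = -140, attained at (-1, -1).

(-1, -1)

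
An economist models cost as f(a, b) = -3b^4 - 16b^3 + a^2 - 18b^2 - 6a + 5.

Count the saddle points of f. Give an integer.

f separates as a function of a plus a function of b, so ∇f=0 decouples.
∂f/∂a = 2(a - 3) = 0 at a ∈ {3}; ∂f/∂b = -12b(b + 1)(b + 3) = 0 at b ∈ {-3, -1, 0}.
The Hessian is diagonal: diag(f_aa, f_bb). Second derivatives: f_aa(3)=2; f_bb(-3)=-72, f_bb(-1)=24, f_bb(0)=-36.
Saddle points occur where the two diagonal entries have opposite signs: (3, -3), (3, 0). Count: 2.

2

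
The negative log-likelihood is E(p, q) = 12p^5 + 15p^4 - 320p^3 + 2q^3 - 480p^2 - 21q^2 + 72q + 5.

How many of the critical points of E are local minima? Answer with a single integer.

E separates as a function of p plus a function of q, so ∇E=0 decouples.
∂E/∂p = 60p(p - 4)(p + 1)(p + 4) = 0 at p ∈ {-4, -1, 0, 4}; ∂E/∂q = 6(q - 4)(q - 3) = 0 at q ∈ {3, 4}.
The Hessian is diagonal: diag(E_pp, E_qq). Second derivatives: E_pp(-4)=-5760, E_pp(-1)=900, E_pp(0)=-960, E_pp(4)=9600; E_qq(3)=-6, E_qq(4)=6.
Local minima occur where both diagonal entries positive: (-1, 4), (4, 4). Count: 2.

2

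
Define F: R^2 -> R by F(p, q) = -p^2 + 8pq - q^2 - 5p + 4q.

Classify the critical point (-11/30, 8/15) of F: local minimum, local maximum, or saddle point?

The Hessian of F is constant: H = [[-2, 8], [8, -2]].
det(H) = (-2)·(-2) − 8² = -60.
Since det(H) < 0, H is indefinite and the critical point is a saddle point.

saddle point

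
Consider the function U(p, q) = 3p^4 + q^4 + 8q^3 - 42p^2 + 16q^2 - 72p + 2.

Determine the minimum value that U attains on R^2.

U(p,q) separates as A(p) + B(q) + 2, so its minimum is min A + min B + 2.
A'(p) = 12(p - 3)(p + 1)(p + 2) vanishes at p ∈ {-2, -1, 3}; B'(q) = 4q(q + 2)(q + 4) vanishes at q ∈ {-4, -2, 0}.
Local minima of A (where A''>0): A(-2)=24, A(3)=-351. Local minima of B: B(-4)=0, B(0)=0.
So the global minimum of U is A(3) + B(-4) + 2 = -351 + 0 + 2 = -349, attained at (3, -4).

-349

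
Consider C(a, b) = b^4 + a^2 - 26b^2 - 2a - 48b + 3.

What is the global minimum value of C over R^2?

C(a,b) separates as P(a) + Q(b) + 3, so its minimum is min P + min Q + 3.
P'(a) = 2a - 2 vanishes at a ∈ {1}; Q'(b) = 4(b - 4)(b + 1)(b + 3) vanishes at b ∈ {-3, -1, 4}.
Local minima of P (where P''>0): P(1)=-1. Local minima of Q: Q(-3)=-9, Q(4)=-352.
So the global minimum of C is P(1) + Q(4) + 3 = -1 − 352 + 3 = -350, attained at (1, 4).

-350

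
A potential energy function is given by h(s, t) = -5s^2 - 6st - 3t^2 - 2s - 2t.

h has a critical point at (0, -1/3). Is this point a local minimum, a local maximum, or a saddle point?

The Hessian of h is constant: H = [[-10, -6], [-6, -6]].
det(H) = (-10)·(-6) − (-6)² = 24.
det(H) > 0 and tr(H) = -16 < 0, so H is negative definite and the point is a local maximum.

local maximum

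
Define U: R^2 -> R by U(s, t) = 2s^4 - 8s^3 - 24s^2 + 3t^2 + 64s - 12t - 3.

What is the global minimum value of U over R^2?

U(s,t) separates as P(s) + Q(t) − 3, so its minimum is min P + min Q − 3.
P'(s) = 8(s - 4)(s - 1)(s + 2) vanishes at s ∈ {-2, 1, 4}; Q'(t) = 6(t - 2) vanishes at t ∈ {2}.
Local minima of P (where P''>0): P(-2)=-128, P(4)=-128. Local minima of Q: Q(2)=-12.
So the global minimum of U is P(-2) + Q(2) − 3 = -128 − 12 − 3 = -143, attained at (-2, 2).

-143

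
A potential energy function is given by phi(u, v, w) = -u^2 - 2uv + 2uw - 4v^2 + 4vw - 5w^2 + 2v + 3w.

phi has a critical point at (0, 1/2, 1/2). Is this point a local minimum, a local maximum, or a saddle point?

local maximum

The Hessian is constant: H = [[-2, -2, 2], [-2, -8, 4], [2, 4, -10]].
Leading principal minors: Δ₁ = -2, Δ₂ = 12, Δ₃ = -88.
The minors alternate sign starting negative (−, +, −), so H is negative definite: a local maximum.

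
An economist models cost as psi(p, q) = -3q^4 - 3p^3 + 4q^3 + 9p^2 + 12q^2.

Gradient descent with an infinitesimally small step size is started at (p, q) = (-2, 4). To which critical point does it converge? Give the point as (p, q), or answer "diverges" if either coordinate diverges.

psi is separable, so gradient descent decouples: p follows -∂psi/∂p, q follows -∂psi/∂q.
∂psi/∂p = -9p(p - 2); at p=-2 this is -72, so p increases.
∂psi/∂q = -12q(q - 2)(q + 1); at q=4 this is -480, so q increases.
The q-coordinate has no critical point in that direction and runs off to infinity.

diverges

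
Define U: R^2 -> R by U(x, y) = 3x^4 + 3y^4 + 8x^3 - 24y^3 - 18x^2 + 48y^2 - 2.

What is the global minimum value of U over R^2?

U(x,y) separates as P(x) + Q(y) − 2, so its minimum is min P + min Q − 2.
P'(x) = 12x(x - 1)(x + 3) vanishes at x ∈ {-3, 0, 1}; Q'(y) = 12y(y - 4)(y - 2) vanishes at y ∈ {0, 2, 4}.
Local minima of P (where P''>0): P(-3)=-135, P(1)=-7. Local minima of Q: Q(0)=0, Q(4)=0.
So the global minimum of U is P(-3) + Q(0) − 2 = -135 + 0 − 2 = -137, attained at (-3, 0).

-137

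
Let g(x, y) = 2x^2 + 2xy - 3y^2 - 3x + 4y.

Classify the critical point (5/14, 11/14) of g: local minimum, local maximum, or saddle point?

saddle point

The Hessian of g is constant: H = [[4, 2], [2, -6]].
det(H) = 4·(-6) − 2² = -28.
Since det(H) < 0, H is indefinite and the critical point is a saddle point.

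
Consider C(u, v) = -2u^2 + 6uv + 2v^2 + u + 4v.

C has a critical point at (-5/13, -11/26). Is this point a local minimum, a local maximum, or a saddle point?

saddle point

The Hessian of C is constant: H = [[-4, 6], [6, 4]].
det(H) = (-4)·4 − 6² = -52.
Since det(H) < 0, H is indefinite and the critical point is a saddle point.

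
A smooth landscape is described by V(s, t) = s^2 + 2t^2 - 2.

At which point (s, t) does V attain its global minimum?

V(s,t) separates as P(s) + Q(t) − 2, so its minimum is min P + min Q − 2.
P'(s) = 2s vanishes at s ∈ {0}; Q'(t) = 4t vanishes at t ∈ {0}.
Local minima of P (where P''>0): P(0)=0. Local minima of Q: Q(0)=0.
So the global minimum of V is P(0) + Q(0) − 2 = 0 + 0 − 2 = -2, attained at (0, 0).

(0, 0)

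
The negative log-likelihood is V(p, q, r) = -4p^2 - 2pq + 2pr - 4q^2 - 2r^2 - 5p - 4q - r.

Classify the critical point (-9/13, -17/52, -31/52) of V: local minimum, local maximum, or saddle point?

local maximum

The Hessian is constant: H = [[-8, -2, 2], [-2, -8, 0], [2, 0, -4]].
Leading principal minors: Δ₁ = -8, Δ₂ = 60, Δ₃ = -208.
The minors alternate sign starting negative (−, +, −), so H is negative definite: a local maximum.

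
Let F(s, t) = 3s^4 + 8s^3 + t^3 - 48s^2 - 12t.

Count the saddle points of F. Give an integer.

F separates as a function of s plus a function of t, so ∇F=0 decouples.
∂F/∂s = 12s(s - 2)(s + 4) = 0 at s ∈ {-4, 0, 2}; ∂F/∂t = 3(t - 2)(t + 2) = 0 at t ∈ {-2, 2}.
The Hessian is diagonal: diag(F_ss, F_tt). Second derivatives: F_ss(-4)=288, F_ss(0)=-96, F_ss(2)=144; F_tt(-2)=-12, F_tt(2)=12.
Saddle points occur where the two diagonal entries have opposite signs: (-4, -2), (0, 2), (2, -2). Count: 3.

3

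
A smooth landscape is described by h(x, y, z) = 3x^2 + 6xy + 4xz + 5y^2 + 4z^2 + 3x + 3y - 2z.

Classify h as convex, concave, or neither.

convex

h is quadratic, so its Hessian is the constant matrix H = [[6, 6, 4], [6, 10, 0], [4, 0, 8]].
Leading principal minors: 6, 24, 32.
All positive ⇒ H ≻ 0 ⇒ convex.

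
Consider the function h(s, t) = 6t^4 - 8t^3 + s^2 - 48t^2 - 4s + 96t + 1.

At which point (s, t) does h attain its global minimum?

h(s,t) separates as P(s) + Q(t) + 1, so its minimum is min P + min Q + 1.
P'(s) = 2s - 4 vanishes at s ∈ {2}; Q'(t) = 24(t - 2)(t - 1)(t + 2) vanishes at t ∈ {-2, 1, 2}.
Local minima of P (where P''>0): P(2)=-4. Local minima of Q: Q(-2)=-224, Q(2)=32.
So the global minimum of h is P(2) + Q(-2) + 1 = -4 − 224 + 1 = -227, attained at (2, -2).

(2, -2)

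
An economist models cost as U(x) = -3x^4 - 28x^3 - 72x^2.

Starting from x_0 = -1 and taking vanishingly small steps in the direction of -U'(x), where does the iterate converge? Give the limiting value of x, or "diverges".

-3

U'(x) = -12x(x + 3)(x + 4), so U'(-1) = 72.
Gradient descent moves in the -U' direction, i.e. x is decreasing.
The nearest critical point in that direction is x = -3, where U'' = 36 > 0 (a local minimum). The iterate converges there.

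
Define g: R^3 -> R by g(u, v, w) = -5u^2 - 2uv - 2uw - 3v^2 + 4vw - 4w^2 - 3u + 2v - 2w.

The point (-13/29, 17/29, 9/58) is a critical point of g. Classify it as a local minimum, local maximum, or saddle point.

The Hessian is constant: H = [[-10, -2, -2], [-2, -6, 4], [-2, 4, -8]].
Leading principal minors: Δ₁ = -10, Δ₂ = 56, Δ₃ = -232.
The minors alternate sign starting negative (−, +, −), so H is negative definite: a local maximum.

local maximum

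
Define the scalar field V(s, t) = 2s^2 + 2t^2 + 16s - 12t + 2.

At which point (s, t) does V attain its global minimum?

V(s,t) separates as P(s) + Q(t) + 2, so its minimum is min P + min Q + 2.
P'(s) = 4s + 16 vanishes at s ∈ {-4}; Q'(t) = 4(t - 3) vanishes at t ∈ {3}.
Local minima of P (where P''>0): P(-4)=-32. Local minima of Q: Q(3)=-18.
So the global minimum of V is P(-4) + Q(3) + 2 = -32 − 18 + 2 = -48, attained at (-4, 3).

(-4, 3)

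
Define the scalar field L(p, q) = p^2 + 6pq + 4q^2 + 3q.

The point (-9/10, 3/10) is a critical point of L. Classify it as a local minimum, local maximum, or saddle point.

saddle point

The Hessian of L is constant: H = [[2, 6], [6, 8]].
det(H) = 2·8 − 6² = -20.
Since det(H) < 0, H is indefinite and the critical point is a saddle point.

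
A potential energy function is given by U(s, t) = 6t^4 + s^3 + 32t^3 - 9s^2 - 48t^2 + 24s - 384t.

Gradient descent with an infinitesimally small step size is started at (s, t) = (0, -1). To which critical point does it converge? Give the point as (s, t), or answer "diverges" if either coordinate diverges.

diverges

U is separable, so gradient descent decouples: s follows -∂U/∂s, t follows -∂U/∂t.
∂U/∂s = 3(s - 4)(s - 2); at s=0 this is 24, so s decreases.
∂U/∂t = 24(t - 2)(t + 2)(t + 4); at t=-1 this is -216, so t increases.
The s-coordinate has no critical point in that direction and runs off to infinity.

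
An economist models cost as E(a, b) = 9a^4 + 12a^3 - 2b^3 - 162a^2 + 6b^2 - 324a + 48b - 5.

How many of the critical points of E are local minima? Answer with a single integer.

2

E separates as a function of a plus a function of b, so ∇E=0 decouples.
∂E/∂a = 36(a - 3)(a + 1)(a + 3) = 0 at a ∈ {-3, -1, 3}; ∂E/∂b = -6(b - 4)(b + 2) = 0 at b ∈ {-2, 4}.
The Hessian is diagonal: diag(E_aa, E_bb). Second derivatives: E_aa(-3)=432, E_aa(-1)=-288, E_aa(3)=864; E_bb(-2)=36, E_bb(4)=-36.
Local minima occur where both diagonal entries positive: (-3, -2), (3, -2). Count: 2.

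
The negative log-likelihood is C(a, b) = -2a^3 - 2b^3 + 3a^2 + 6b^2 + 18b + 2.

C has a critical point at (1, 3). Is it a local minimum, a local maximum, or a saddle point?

The mixed partial ∂²C/∂a∂b is 0, so the Hessian at any point is diag(C_aa, C_bb) = diag(6(-2a + 1), 12(-b + 1)).
At (1, 3): H = diag(-6, -24).
Both eigenvalues are negative, so H is negative definite: a local maximum.

local maximum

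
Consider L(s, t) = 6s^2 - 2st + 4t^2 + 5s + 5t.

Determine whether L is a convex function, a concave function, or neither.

L is quadratic, so its Hessian is the constant matrix H = [[12, -2], [-2, 8]].
det(H) = 92, tr(H) = 20.
det(H) > 0 and tr(H) > 0, so H is positive definite everywhere: convex.

convex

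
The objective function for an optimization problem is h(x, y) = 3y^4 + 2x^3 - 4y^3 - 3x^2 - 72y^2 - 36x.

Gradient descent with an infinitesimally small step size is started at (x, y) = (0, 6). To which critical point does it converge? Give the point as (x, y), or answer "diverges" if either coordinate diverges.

h is separable, so gradient descent decouples: x follows -∂h/∂x, y follows -∂h/∂y.
∂h/∂x = 6(x - 3)(x + 2); at x=0 this is -36, so x increases.
∂h/∂y = 12y(y - 4)(y + 3); at y=6 this is 1296, so y decreases.
x converges to its nearest critical value 3 (a local min of the x-part); y converges to 4. The iterate converges to (3, 4).

(3, 4)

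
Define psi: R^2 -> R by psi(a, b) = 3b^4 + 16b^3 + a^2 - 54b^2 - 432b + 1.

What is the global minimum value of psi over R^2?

-1106

psi(a,b) separates as P(a) + Q(b) + 1, so its minimum is min P + min Q + 1.
P'(a) = 2a vanishes at a ∈ {0}; Q'(b) = 12(b - 3)(b + 3)(b + 4) vanishes at b ∈ {-4, -3, 3}.
Local minima of P (where P''>0): P(0)=0. Local minima of Q: Q(-4)=608, Q(3)=-1107.
So the global minimum of psi is P(0) + Q(3) + 1 = 0 − 1107 + 1 = -1106, attained at (0, 3).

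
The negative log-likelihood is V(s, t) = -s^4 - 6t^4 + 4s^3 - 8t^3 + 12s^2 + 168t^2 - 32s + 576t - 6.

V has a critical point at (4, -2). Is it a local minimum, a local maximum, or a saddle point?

The mixed partial ∂²V/∂s∂t is 0, so the Hessian at any point is diag(V_ss, V_tt) = diag(12(-s^2 + 2s + 2), 24(-3t^2 - 2t + 14)).
At (4, -2): H = diag(-72, 144).
The eigenvalues have opposite signs, so H is indefinite: a saddle point.

saddle point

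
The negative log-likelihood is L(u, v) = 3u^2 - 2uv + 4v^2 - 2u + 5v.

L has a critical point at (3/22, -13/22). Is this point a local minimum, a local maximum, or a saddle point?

The Hessian of L is constant: H = [[6, -2], [-2, 8]].
det(H) = 6·8 − (-2)² = 44.
det(H) > 0 and tr(H) = 14 > 0, so H is positive definite and the point is a local minimum.

local minimum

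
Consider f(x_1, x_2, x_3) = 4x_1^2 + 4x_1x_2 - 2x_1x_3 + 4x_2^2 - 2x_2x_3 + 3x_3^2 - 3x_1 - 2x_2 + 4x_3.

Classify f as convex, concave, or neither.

f is quadratic, so its Hessian is the constant matrix H = [[8, 4, -2], [4, 8, -2], [-2, -2, 6]].
Leading principal minors: 8, 48, 256.
All positive ⇒ H ≻ 0 ⇒ convex.

convex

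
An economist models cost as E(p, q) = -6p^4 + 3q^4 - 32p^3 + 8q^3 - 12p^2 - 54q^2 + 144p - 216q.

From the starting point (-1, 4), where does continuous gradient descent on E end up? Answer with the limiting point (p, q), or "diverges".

E is separable, so gradient descent decouples: p follows -∂E/∂p, q follows -∂E/∂q.
∂E/∂p = -24(p - 1)(p + 2)(p + 3); at p=-1 this is 96, so p decreases.
∂E/∂q = 12(q - 3)(q + 2)(q + 3); at q=4 this is 504, so q decreases.
p converges to its nearest critical value -2 (a local min of the p-part); q converges to 3. The iterate converges to (-2, 3).

(-2, 3)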